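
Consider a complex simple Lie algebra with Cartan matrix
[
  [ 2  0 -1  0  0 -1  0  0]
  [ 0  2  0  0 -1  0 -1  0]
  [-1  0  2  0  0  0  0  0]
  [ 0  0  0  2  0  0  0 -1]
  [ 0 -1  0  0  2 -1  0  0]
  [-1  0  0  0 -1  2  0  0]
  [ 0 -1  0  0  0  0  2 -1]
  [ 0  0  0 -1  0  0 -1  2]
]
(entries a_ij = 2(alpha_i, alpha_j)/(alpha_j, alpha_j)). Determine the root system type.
type A_8

The matrix has rank 8 with 2's on the diagonal. Reading the off-diagonal entries as Dynkin edges (a single edge where a_ij = a_ji = -1; a double or triple edge where a_ij * a_ji = 2 or 3), the diagram is a chain of 8 nodes with single edges (A_8). One simple-root ordering that puts it in standard form is (alpha_4, alpha_8, alpha_7, alpha_2, alpha_5, alpha_6, alpha_1, alpha_3). So the algebra is type A_8, i.e. sl(9).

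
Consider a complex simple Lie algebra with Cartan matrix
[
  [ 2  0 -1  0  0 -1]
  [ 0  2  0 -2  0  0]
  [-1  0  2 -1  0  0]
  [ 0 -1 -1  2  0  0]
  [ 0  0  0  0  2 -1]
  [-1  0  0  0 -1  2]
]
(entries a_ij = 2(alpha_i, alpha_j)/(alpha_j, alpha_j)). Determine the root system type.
The matrix has rank 6 with 2's on the diagonal. Reading the off-diagonal entries as Dynkin edges (a single edge where a_ij = a_ji = -1; a double or triple edge where a_ij * a_ji = 2 or 3), the diagram is a chain of 6 nodes with a double edge at one end; the terminal node there is the unique long simple root (C_6). One simple-root ordering that puts it in standard form is (alpha_5, alpha_6, alpha_1, alpha_3, alpha_4, alpha_2). So the algebra is type C_6, i.e. sp(12).

C_6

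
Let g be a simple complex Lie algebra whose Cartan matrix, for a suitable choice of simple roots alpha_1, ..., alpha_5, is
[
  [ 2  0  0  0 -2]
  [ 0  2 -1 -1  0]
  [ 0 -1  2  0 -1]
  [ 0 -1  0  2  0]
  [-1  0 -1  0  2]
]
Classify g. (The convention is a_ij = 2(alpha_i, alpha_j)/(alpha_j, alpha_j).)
The matrix has rank 5 with 2's on the diagonal. Reading the off-diagonal entries as Dynkin edges (a single edge where a_ij = a_ji = -1; a double or triple edge where a_ij * a_ji = 2 or 3), the diagram is a chain of 5 nodes with a double edge at one end; the terminal node there is the unique long simple root (C_5). One simple-root ordering that puts it in standard form is (alpha_4, alpha_2, alpha_3, alpha_5, alpha_1). So the algebra is type C_5, i.e. sp(10).

C_5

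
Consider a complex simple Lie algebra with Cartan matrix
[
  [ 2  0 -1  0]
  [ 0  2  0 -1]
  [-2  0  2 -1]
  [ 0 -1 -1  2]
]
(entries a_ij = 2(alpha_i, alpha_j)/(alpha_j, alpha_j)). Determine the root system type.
B_4

The matrix has rank 4 with 2's on the diagonal. Reading the off-diagonal entries as Dynkin edges (a single edge where a_ij = a_ji = -1; a double or triple edge where a_ij * a_ji = 2 or 3), the diagram is a chain of 4 nodes with a double edge at one end; the terminal node there is the unique short simple root (B_4). One simple-root ordering that puts it in standard form is (alpha_2, alpha_4, alpha_3, alpha_1). So the algebra is type B_4, i.e. so(9).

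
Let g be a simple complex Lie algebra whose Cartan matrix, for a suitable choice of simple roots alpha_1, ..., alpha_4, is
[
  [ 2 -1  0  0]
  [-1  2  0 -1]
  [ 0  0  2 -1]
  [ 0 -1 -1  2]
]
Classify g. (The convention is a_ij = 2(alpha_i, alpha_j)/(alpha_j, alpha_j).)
The matrix has rank 4 with 2's on the diagonal. Reading the off-diagonal entries as Dynkin edges (a single edge where a_ij = a_ji = -1; a double or triple edge where a_ij * a_ji = 2 or 3), the diagram is a chain of 4 nodes with single edges (A_4). One simple-root ordering that puts it in standard form is (alpha_3, alpha_4, alpha_2, alpha_1). So the algebra is type A_4, i.e. sl(5).

A_4 (sl(5))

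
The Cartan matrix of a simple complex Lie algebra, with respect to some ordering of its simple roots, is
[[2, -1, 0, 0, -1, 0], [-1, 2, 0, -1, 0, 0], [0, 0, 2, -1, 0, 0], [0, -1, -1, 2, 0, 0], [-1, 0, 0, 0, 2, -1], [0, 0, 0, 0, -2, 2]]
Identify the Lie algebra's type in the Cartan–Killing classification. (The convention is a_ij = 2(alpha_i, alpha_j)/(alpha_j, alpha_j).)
C6

The matrix has rank 6 with 2's on the diagonal. Reading the off-diagonal entries as Dynkin edges (a single edge where a_ij = a_ji = -1; a double or triple edge where a_ij * a_ji = 2 or 3), the diagram is a chain of 6 nodes with a double edge at one end; the terminal node there is the unique long simple root (C_6). One simple-root ordering that puts it in standard form is (alpha_3, alpha_4, alpha_2, alpha_1, alpha_5, alpha_6). So the algebra is type C_6, i.e. sp(12).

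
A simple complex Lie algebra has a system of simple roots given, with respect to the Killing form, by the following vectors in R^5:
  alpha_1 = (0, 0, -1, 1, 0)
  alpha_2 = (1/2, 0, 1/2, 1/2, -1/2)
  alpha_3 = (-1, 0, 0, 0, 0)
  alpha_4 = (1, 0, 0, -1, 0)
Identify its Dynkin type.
Compute the Cartan integers a_ij = 2(alpha_i, alpha_j)/(alpha_j, alpha_j); the resulting 4x4 Cartan matrix is
[[2, 0, 0, -1], [0, 2, -1, 0], [0, -1, 2, -1], [-1, 0, -2, 2]].
The roots have two lengths (squared-length ratio 2:1); the short ones are alpha_{2,3}. The associated Dynkin diagram is a chain of 4 nodes with a double edge between the middle two (F_4), so the type is F_4.

F_4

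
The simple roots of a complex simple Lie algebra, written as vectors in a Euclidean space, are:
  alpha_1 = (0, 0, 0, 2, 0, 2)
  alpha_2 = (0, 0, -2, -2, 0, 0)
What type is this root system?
A_2

Compute the Cartan integers a_ij = 2(alpha_i, alpha_j)/(alpha_j, alpha_j); the resulting 2x2 Cartan matrix is
[[2, -1], [-1, 2]].
All simple roots have the same length, so the diagram is simply laced. The associated Dynkin diagram is a chain of 2 nodes with single edges (A_2), so the type is A_2 (the algebra sl(3)).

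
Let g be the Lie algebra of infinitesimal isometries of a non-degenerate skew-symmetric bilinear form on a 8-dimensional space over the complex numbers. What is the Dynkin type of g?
This is sp(8), which has dimension 8(8+1)/2 = 36 and rank 8/2 = 4. In the classification of classical Lie algebras, the symplectic algebra sp(2n) has type C_n; here n = 4, so the Dynkin diagram is a chain of 4 nodes with a double edge at one end; the terminal node there is the unique long simple root (C_4). Hence the type is C_4.

C_4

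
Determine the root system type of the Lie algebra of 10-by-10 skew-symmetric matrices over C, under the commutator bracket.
D_5 (so(10))

This is so(10) with 10 even, which has dimension 10(10-1)/2 = 45 and rank 10/2 = 5. In the classification of classical Lie algebras, the orthogonal algebra so(2n) in an even number of variables has type D_n; here n = 5, so the Dynkin diagram is a chain of 3 nodes with a fork of two nodes at one end (D_5). Hence the type is D_5.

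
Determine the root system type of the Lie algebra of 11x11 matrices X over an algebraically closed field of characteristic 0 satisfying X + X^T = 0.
This is so(11) with 11 odd, which has dimension 11(11-1)/2 = 55 and rank (11-1)/2 = 5. In the classification of classical Lie algebras, the orthogonal algebra so(2n+1) in an odd number of variables has type B_n; here n = 5, so the Dynkin diagram is a chain of 5 nodes with a double edge at one end; the terminal node there is the unique short simple root (B_5). Hence the type is B_5.

B_5 (so(11))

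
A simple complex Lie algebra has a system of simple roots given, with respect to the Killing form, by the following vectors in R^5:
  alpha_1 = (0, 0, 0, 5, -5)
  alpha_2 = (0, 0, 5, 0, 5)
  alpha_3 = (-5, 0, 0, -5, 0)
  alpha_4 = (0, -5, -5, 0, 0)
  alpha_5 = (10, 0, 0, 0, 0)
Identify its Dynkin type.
Compute the Cartan integers a_ij = 2(alpha_i, alpha_j)/(alpha_j, alpha_j); the resulting 5x5 Cartan matrix is
[[2, -1, -1, 0, 0], [-1, 2, 0, -1, 0], [-1, 0, 2, 0, -1], [0, -1, 0, 2, 0], [0, 0, -2, 0, 2]].
The roots have two lengths (squared-length ratio 2:1); the short ones are alpha_{1,2,3,4}. The associated Dynkin diagram is a chain of 5 nodes with a double edge at one end; the terminal node there is the unique long simple root (C_5), so the type is C_5 (the algebra sp(10)).

C5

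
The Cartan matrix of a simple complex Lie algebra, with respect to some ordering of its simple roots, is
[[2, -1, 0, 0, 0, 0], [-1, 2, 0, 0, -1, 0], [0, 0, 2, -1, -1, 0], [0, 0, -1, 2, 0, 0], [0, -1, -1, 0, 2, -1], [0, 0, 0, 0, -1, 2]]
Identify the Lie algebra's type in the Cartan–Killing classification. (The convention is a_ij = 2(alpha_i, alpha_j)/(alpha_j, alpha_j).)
type E_6

The matrix has rank 6 with 2's on the diagonal. Reading the off-diagonal entries as Dynkin edges (a single edge where a_ij = a_ji = -1; a double or triple edge where a_ij * a_ji = 2 or 3), the diagram is a chain of 5 nodes with one extra node attached to the third node from one end (E_6). One simple-root ordering that puts it in standard form is (alpha_1, alpha_6, alpha_2, alpha_5, alpha_3, alpha_4). So the algebra is type E_6.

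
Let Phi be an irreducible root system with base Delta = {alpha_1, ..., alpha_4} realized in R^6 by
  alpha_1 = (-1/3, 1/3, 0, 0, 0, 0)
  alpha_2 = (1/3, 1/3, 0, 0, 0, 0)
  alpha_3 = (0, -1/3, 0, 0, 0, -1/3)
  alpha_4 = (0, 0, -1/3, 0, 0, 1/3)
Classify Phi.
Compute the Cartan integers a_ij = 2(alpha_i, alpha_j)/(alpha_j, alpha_j); the resulting 4x4 Cartan matrix is
[[2, 0, -1, 0], [0, 2, -1, 0], [-1, -1, 2, -1], [0, 0, -1, 2]].
All simple roots have the same length, so the diagram is simply laced. The associated Dynkin diagram is a chain of 2 nodes with a fork of two nodes at one end (D_4), so the type is D_4 (the algebra so(8)).

D4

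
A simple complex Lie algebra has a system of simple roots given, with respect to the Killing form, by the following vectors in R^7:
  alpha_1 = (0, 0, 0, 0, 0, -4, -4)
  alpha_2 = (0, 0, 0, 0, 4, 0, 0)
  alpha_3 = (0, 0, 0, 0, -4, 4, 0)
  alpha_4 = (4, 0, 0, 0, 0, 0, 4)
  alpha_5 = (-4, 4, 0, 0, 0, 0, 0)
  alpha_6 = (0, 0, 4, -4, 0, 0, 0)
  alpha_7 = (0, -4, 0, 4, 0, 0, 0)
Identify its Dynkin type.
B_7 (so(15))

Compute the Cartan integers a_ij = 2(alpha_i, alpha_j)/(alpha_j, alpha_j); the resulting 7x7 Cartan matrix is
[[2, 0, -1, -1, 0, 0, 0], [0, 2, -1, 0, 0, 0, 0], [-1, -2, 2, 0, 0, 0, 0], [-1, 0, 0, 2, -1, 0, 0], [0, 0, 0, -1, 2, 0, -1], [0, 0, 0, 0, 0, 2, -1], [0, 0, 0, 0, -1, -1, 2]].
The roots have two lengths (squared-length ratio 2:1); the short ones are alpha_{2}. The associated Dynkin diagram is a chain of 7 nodes with a double edge at one end; the terminal node there is the unique short simple root (B_7), so the type is B_7 (the algebra so(15)).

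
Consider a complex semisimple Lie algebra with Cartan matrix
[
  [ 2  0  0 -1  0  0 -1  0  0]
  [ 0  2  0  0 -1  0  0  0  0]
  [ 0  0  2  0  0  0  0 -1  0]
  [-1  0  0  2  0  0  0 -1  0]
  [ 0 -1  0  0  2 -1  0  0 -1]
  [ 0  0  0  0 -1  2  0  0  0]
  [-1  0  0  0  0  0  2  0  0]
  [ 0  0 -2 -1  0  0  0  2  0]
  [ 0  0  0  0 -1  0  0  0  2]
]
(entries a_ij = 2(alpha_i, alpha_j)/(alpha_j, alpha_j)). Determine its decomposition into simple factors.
B5 + D4

The diagram associated to this matrix has two connected components: the simple roots {alpha_1, alpha_3, alpha_4, alpha_7, alpha_8} form a chain of 5 nodes with a double edge at one end; the terminal node there is the unique short simple root (B_5), and {alpha_2, alpha_5, alpha_6, alpha_9} form a chain of 2 nodes with a fork of two nodes at one end (D_4). A semisimple Lie algebra decomposes uniquely as the direct sum of simple ideals, one per connected component of its Dynkin diagram, so g ≅ B_5 ⊕ D_4 (dimension 55 + 28 = 83).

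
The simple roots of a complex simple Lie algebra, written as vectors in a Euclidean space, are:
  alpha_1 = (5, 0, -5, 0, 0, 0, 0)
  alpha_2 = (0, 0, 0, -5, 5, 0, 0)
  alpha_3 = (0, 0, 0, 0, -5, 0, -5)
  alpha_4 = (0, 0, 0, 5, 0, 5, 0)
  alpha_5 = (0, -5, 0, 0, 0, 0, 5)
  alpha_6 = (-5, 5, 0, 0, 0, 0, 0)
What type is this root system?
A_6

Compute the Cartan integers a_ij = 2(alpha_i, alpha_j)/(alpha_j, alpha_j); the resulting 6x6 Cartan matrix is
[[2, 0, 0, 0, 0, -1], [0, 2, -1, -1, 0, 0], [0, -1, 2, 0, -1, 0], [0, -1, 0, 2, 0, 0], [0, 0, -1, 0, 2, -1], [-1, 0, 0, 0, -1, 2]].
All simple roots have the same length, so the diagram is simply laced. The associated Dynkin diagram is a chain of 6 nodes with single edges (A_6), so the type is A_6 (the algebra sl(7)).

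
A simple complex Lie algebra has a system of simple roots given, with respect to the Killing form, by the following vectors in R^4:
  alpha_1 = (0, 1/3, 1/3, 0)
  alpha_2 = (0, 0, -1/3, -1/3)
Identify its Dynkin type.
A_2

Compute the Cartan integers a_ij = 2(alpha_i, alpha_j)/(alpha_j, alpha_j); the resulting 2x2 Cartan matrix is
[[2, -1], [-1, 2]].
All simple roots have the same length, so the diagram is simply laced. The associated Dynkin diagram is a chain of 2 nodes with single edges (A_2), so the type is A_2 (the algebra sl(3)).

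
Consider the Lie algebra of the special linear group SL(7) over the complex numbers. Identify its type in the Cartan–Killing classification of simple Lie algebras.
This is sl(7), which has dimension 7^2 - 1 = 48 and rank 7 - 1 = 6 (a Cartan subalgebra is the diagonal traceless matrices). In the classification of classical Lie algebras, the special linear algebra sl(n+1) has type A_n; here n = 6, so the Dynkin diagram is a chain of 6 nodes with single edges (A_6). Hence the type is A_6.

A6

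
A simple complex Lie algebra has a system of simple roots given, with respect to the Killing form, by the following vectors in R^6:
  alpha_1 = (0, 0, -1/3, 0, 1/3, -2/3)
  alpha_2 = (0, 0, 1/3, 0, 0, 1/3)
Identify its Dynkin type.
G2

Compute the Cartan integers a_ij = 2(alpha_i, alpha_j)/(alpha_j, alpha_j); the resulting 2x2 Cartan matrix is
[[2, -3], [-1, 2]].
The roots have two lengths (squared-length ratio 3:1); the short ones are alpha_{2}. The associated Dynkin diagram is two nodes joined by a triple edge (G_2), so the type is G_2.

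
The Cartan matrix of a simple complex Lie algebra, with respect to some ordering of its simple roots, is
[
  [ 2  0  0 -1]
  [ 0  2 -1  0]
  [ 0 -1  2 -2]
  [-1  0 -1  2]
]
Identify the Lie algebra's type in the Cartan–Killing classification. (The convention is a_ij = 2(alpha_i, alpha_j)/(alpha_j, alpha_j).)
F4

The matrix has rank 4 with 2's on the diagonal. Reading the off-diagonal entries as Dynkin edges (a single edge where a_ij = a_ji = -1; a double or triple edge where a_ij * a_ji = 2 or 3), the diagram is a chain of 4 nodes with a double edge between the middle two (F_4). One simple-root ordering that puts it in standard form is (alpha_2, alpha_3, alpha_4, alpha_1). So the algebra is type F_4.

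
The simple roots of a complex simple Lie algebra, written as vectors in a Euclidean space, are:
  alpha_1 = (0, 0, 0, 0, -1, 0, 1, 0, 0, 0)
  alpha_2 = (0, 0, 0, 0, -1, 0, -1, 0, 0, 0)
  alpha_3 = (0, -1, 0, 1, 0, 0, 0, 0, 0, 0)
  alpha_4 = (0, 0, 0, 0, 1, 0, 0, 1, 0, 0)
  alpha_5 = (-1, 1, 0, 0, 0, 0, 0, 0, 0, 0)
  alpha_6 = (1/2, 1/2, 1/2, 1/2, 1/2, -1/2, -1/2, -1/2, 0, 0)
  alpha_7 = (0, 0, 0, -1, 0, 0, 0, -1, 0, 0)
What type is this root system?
Compute the Cartan integers a_ij = 2(alpha_i, alpha_j)/(alpha_j, alpha_j); the resulting 7x7 Cartan matrix is
[[2, 0, 0, -1, 0, -1, 0], [0, 2, 0, -1, 0, 0, 0], [0, 0, 2, 0, -1, 0, -1], [-1, -1, 0, 2, 0, 0, -1], [0, 0, -1, 0, 2, 0, 0], [-1, 0, 0, 0, 0, 2, 0], [0, 0, -1, -1, 0, 0, 2]].
All simple roots have the same length, so the diagram is simply laced. The associated Dynkin diagram is a chain of 6 nodes with one extra node attached to the third node from one end (E_7), so the type is E_7.

E_7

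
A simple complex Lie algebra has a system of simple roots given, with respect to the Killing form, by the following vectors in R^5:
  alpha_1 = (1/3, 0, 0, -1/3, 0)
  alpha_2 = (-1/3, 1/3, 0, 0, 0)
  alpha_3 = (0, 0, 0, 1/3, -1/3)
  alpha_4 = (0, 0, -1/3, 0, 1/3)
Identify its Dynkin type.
A_4

Compute the Cartan integers a_ij = 2(alpha_i, alpha_j)/(alpha_j, alpha_j); the resulting 4x4 Cartan matrix is
[[2, -1, -1, 0], [-1, 2, 0, 0], [-1, 0, 2, -1], [0, 0, -1, 2]].
All simple roots have the same length, so the diagram is simply laced. The associated Dynkin diagram is a chain of 4 nodes with single edges (A_4), so the type is A_4 (the algebra sl(5)).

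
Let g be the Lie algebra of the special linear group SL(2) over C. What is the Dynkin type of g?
A_1

This is sl(2), which has dimension 2^2 - 1 = 3 and rank 2 - 1 = 1 (a Cartan subalgebra is the diagonal traceless matrices). In the classification of classical Lie algebras, the special linear algebra sl(n+1) has type A_n; here n = 1, so the Dynkin diagram is a chain of 1 nodes with single edges (A_1). Hence the type is A_1.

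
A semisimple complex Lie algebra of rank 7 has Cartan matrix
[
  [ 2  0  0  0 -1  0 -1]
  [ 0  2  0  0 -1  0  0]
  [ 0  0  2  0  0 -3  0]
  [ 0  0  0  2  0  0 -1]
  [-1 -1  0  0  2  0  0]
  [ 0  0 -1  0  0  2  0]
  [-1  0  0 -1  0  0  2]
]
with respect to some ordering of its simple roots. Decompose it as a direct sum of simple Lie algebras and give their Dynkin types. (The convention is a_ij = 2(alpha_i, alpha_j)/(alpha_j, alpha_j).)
A_5 (sl(6)) ⊕ G_2

The diagram associated to this matrix has two connected components: the simple roots {alpha_1, alpha_2, alpha_4, alpha_5, alpha_7} form a chain of 5 nodes with single edges (A_5), and {alpha_3, alpha_6} form two nodes joined by a triple edge (G_2). A semisimple Lie algebra decomposes uniquely as the direct sum of simple ideals, one per connected component of its Dynkin diagram, so g ≅ A_5 ⊕ G_2 (dimension 35 + 14 = 49).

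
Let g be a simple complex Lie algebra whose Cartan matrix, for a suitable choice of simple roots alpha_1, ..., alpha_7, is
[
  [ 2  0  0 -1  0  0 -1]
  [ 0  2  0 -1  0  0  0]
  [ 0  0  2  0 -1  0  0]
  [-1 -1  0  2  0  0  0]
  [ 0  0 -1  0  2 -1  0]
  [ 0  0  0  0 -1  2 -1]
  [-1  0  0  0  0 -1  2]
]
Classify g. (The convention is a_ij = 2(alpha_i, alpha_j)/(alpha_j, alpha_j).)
A_7 (sl(8))

The matrix has rank 7 with 2's on the diagonal. Reading the off-diagonal entries as Dynkin edges (a single edge where a_ij = a_ji = -1; a double or triple edge where a_ij * a_ji = 2 or 3), the diagram is a chain of 7 nodes with single edges (A_7). One simple-root ordering that puts it in standard form is (alpha_2, alpha_4, alpha_1, alpha_7, alpha_6, alpha_5, alpha_3). So the algebra is type A_7, i.e. sl(8).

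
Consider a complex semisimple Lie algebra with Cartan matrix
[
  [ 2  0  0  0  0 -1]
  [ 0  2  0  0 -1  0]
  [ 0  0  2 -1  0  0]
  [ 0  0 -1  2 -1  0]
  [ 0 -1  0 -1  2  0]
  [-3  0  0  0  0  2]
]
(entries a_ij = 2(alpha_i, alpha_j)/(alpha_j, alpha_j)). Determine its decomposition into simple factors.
A_4 (sl(5)) ⊕ G_2

The diagram associated to this matrix has two connected components: the simple roots {alpha_2, alpha_3, alpha_4, alpha_5} form a chain of 4 nodes with single edges (A_4), and {alpha_1, alpha_6} form two nodes joined by a triple edge (G_2). A semisimple Lie algebra decomposes uniquely as the direct sum of simple ideals, one per connected component of its Dynkin diagram, so g ≅ A_4 ⊕ G_2 (dimension 24 + 14 = 38).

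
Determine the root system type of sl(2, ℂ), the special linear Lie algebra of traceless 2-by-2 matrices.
A_1

This is sl(2), which has dimension 2^2 - 1 = 3 and rank 2 - 1 = 1 (a Cartan subalgebra is the diagonal traceless matrices). In the classification of classical Lie algebras, the special linear algebra sl(n+1) has type A_n; here n = 1, so the Dynkin diagram is a chain of 1 nodes with single edges (A_1). Hence the type is A_1.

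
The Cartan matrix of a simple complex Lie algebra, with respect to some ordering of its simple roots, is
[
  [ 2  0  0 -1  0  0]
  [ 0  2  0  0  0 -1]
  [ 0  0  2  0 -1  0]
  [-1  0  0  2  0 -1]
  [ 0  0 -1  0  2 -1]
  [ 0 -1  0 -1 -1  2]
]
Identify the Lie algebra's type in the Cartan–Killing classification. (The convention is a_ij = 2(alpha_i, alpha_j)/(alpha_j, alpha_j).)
E6

The matrix has rank 6 with 2's on the diagonal. Reading the off-diagonal entries as Dynkin edges (a single edge where a_ij = a_ji = -1; a double or triple edge where a_ij * a_ji = 2 or 3), the diagram is a chain of 5 nodes with one extra node attached to the third node from one end (E_6). One simple-root ordering that puts it in standard form is (alpha_1, alpha_2, alpha_4, alpha_6, alpha_5, alpha_3). So the algebra is type E_6.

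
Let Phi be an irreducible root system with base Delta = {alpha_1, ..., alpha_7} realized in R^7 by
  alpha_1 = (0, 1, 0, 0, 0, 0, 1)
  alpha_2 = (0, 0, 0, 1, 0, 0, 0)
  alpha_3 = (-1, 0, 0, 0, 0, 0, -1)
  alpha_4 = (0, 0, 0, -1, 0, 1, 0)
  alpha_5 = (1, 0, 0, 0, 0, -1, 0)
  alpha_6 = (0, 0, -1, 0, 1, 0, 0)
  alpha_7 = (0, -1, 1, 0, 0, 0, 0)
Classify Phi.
Compute the Cartan integers a_ij = 2(alpha_i, alpha_j)/(alpha_j, alpha_j); the resulting 7x7 Cartan matrix is
[[2, 0, -1, 0, 0, 0, -1], [0, 2, 0, -1, 0, 0, 0], [-1, 0, 2, 0, -1, 0, 0], [0, -2, 0, 2, -1, 0, 0], [0, 0, -1, -1, 2, 0, 0], [0, 0, 0, 0, 0, 2, -1], [-1, 0, 0, 0, 0, -1, 2]].
The roots have two lengths (squared-length ratio 2:1); the short ones are alpha_{2}. The associated Dynkin diagram is a chain of 7 nodes with a double edge at one end; the terminal node there is the unique short simple root (B_7), so the type is B_7 (the algebra so(15)).

B7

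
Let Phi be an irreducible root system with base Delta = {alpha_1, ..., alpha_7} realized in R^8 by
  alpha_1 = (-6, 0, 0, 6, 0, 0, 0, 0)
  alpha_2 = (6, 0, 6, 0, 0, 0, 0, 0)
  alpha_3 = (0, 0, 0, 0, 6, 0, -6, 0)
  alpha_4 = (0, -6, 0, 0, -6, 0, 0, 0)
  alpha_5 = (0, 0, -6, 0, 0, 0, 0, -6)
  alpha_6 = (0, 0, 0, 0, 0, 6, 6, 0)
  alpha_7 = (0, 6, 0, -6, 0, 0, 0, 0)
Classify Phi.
Compute the Cartan integers a_ij = 2(alpha_i, alpha_j)/(alpha_j, alpha_j); the resulting 7x7 Cartan matrix is
[[2, -1, 0, 0, 0, 0, -1], [-1, 2, 0, 0, -1, 0, 0], [0, 0, 2, -1, 0, -1, 0], [0, 0, -1, 2, 0, 0, -1], [0, -1, 0, 0, 2, 0, 0], [0, 0, -1, 0, 0, 2, 0], [-1, 0, 0, -1, 0, 0, 2]].
All simple roots have the same length, so the diagram is simply laced. The associated Dynkin diagram is a chain of 7 nodes with single edges (A_7), so the type is A_7 (the algebra sl(8)).

A_7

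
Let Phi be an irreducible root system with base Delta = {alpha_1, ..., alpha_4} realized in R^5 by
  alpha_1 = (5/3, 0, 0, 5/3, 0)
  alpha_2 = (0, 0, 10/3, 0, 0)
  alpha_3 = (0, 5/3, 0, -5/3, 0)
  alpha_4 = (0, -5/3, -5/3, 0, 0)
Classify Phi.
Compute the Cartan integers a_ij = 2(alpha_i, alpha_j)/(alpha_j, alpha_j); the resulting 4x4 Cartan matrix is
[[2, 0, -1, 0], [0, 2, 0, -2], [-1, 0, 2, -1], [0, -1, -1, 2]].
The roots have two lengths (squared-length ratio 2:1); the short ones are alpha_{1,3,4}. The associated Dynkin diagram is a chain of 4 nodes with a double edge at one end; the terminal node there is the unique long simple root (C_4), so the type is C_4 (the algebra sp(8)).

C4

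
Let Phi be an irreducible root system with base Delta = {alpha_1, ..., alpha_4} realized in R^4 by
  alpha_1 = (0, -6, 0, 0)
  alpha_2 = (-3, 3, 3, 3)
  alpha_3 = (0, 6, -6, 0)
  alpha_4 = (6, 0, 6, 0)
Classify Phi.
F_4

Compute the Cartan integers a_ij = 2(alpha_i, alpha_j)/(alpha_j, alpha_j); the resulting 4x4 Cartan matrix is
[[2, -1, -1, 0], [-1, 2, 0, 0], [-2, 0, 2, -1], [0, 0, -1, 2]].
The roots have two lengths (squared-length ratio 2:1); the short ones are alpha_{1,2}. The associated Dynkin diagram is a chain of 4 nodes with a double edge between the middle two (F_4), so the type is F_4.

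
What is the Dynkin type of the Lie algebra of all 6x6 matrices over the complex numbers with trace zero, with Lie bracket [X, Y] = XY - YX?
A_5

This is sl(6), which has dimension 6^2 - 1 = 35 and rank 6 - 1 = 5 (a Cartan subalgebra is the diagonal traceless matrices). In the classification of classical Lie algebras, the special linear algebra sl(n+1) has type A_n; here n = 5, so the Dynkin diagram is a chain of 5 nodes with single edges (A_5). Hence the type is A_5.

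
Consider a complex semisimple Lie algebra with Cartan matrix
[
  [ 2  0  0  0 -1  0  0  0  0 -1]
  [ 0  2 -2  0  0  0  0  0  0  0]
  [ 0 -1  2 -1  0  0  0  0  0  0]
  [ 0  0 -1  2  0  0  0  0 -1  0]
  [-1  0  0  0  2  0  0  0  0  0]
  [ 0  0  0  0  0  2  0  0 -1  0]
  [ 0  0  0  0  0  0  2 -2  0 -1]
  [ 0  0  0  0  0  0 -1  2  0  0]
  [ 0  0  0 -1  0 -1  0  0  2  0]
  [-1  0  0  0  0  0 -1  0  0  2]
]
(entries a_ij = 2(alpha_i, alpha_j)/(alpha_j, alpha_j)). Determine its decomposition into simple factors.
The diagram associated to this matrix has two connected components: the simple roots {alpha_1, alpha_5, alpha_7, alpha_8, alpha_10} form a chain of 5 nodes with a double edge at one end; the terminal node there is the unique short simple root (B_5), and {alpha_2, alpha_3, alpha_4, alpha_6, alpha_9} form a chain of 5 nodes with a double edge at one end; the terminal node there is the unique long simple root (C_5). A semisimple Lie algebra decomposes uniquely as the direct sum of simple ideals, one per connected component of its Dynkin diagram, so g ≅ B_5 ⊕ C_5 (dimension 55 + 55 = 110).

B_5 (so(11)) + C_5 (sp(10))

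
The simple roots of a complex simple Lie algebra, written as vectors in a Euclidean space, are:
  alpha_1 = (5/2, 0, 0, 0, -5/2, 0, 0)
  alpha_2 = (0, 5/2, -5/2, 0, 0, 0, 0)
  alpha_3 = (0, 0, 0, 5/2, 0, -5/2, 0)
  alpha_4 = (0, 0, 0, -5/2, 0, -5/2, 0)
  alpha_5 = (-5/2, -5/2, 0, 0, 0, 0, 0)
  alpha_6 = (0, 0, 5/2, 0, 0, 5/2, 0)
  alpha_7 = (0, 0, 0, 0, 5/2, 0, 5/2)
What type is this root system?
Compute the Cartan integers a_ij = 2(alpha_i, alpha_j)/(alpha_j, alpha_j); the resulting 7x7 Cartan matrix is
[[2, 0, 0, 0, -1, 0, -1], [0, 2, 0, 0, -1, -1, 0], [0, 0, 2, 0, 0, -1, 0], [0, 0, 0, 2, 0, -1, 0], [-1, -1, 0, 0, 2, 0, 0], [0, -1, -1, -1, 0, 2, 0], [-1, 0, 0, 0, 0, 0, 2]].
All simple roots have the same length, so the diagram is simply laced. The associated Dynkin diagram is a chain of 5 nodes with a fork of two nodes at one end (D_7), so the type is D_7 (the algebra so(14)).

type D_7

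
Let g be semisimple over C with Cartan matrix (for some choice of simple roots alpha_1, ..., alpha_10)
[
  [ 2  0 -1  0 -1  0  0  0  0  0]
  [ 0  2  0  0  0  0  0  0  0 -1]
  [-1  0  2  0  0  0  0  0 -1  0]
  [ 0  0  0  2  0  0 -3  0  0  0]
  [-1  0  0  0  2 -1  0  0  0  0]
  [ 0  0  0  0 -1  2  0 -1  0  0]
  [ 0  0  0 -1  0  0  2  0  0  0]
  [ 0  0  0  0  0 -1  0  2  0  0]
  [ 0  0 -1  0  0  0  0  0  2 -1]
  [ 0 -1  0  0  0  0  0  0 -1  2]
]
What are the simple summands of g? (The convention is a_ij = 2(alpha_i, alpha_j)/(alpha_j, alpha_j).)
The diagram associated to this matrix has two connected components: the simple roots {alpha_1, alpha_2, alpha_3, alpha_5, alpha_6, alpha_8, alpha_9, alpha_10} form a chain of 8 nodes with single edges (A_8), and {alpha_4, alpha_7} form two nodes joined by a triple edge (G_2). A semisimple Lie algebra decomposes uniquely as the direct sum of simple ideals, one per connected component of its Dynkin diagram, so g ≅ A_8 ⊕ G_2 (dimension 80 + 14 = 94).

A_8 (sl(9)) + G_2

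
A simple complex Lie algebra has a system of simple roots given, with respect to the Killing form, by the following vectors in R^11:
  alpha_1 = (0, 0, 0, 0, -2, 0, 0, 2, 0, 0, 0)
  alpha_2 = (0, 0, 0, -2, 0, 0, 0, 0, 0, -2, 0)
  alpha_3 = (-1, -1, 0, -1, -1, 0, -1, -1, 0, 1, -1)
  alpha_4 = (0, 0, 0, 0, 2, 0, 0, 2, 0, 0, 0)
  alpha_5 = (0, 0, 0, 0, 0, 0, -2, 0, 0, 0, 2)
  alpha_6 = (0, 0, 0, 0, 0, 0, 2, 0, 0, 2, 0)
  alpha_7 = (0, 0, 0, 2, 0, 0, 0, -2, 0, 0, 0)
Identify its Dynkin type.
Compute the Cartan integers a_ij = 2(alpha_i, alpha_j)/(alpha_j, alpha_j); the resulting 7x7 Cartan matrix is
[[2, 0, 0, 0, 0, 0, -1], [0, 2, 0, 0, 0, -1, -1], [0, 0, 2, -1, 0, 0, 0], [0, 0, -1, 2, 0, 0, -1], [0, 0, 0, 0, 2, -1, 0], [0, -1, 0, 0, -1, 2, 0], [-1, -1, 0, -1, 0, 0, 2]].
All simple roots have the same length, so the diagram is simply laced. The associated Dynkin diagram is a chain of 6 nodes with one extra node attached to the third node from one end (E_7), so the type is E_7.

E7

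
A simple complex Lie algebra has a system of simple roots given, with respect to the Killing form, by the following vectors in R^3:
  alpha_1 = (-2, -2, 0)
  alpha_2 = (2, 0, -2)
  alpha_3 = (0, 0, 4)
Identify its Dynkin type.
Compute the Cartan integers a_ij = 2(alpha_i, alpha_j)/(alpha_j, alpha_j); the resulting 3x3 Cartan matrix is
[[2, -1, 0], [-1, 2, -1], [0, -2, 2]].
The roots have two lengths (squared-length ratio 2:1); the short ones are alpha_{1,2}. The associated Dynkin diagram is a chain of 3 nodes with a double edge at one end; the terminal node there is the unique long simple root (C_3), so the type is C_3 (the algebra sp(6)).

type C_3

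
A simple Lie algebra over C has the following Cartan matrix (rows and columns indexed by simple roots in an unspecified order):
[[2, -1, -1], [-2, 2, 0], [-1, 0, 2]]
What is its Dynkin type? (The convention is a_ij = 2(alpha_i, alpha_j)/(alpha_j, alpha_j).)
C3

The matrix has rank 3 with 2's on the diagonal. Reading the off-diagonal entries as Dynkin edges (a single edge where a_ij = a_ji = -1; a double or triple edge where a_ij * a_ji = 2 or 3), the diagram is a chain of 3 nodes with a double edge at one end; the terminal node there is the unique long simple root (C_3). One simple-root ordering that puts it in standard form is (alpha_3, alpha_1, alpha_2). So the algebra is type C_3, i.e. sp(6).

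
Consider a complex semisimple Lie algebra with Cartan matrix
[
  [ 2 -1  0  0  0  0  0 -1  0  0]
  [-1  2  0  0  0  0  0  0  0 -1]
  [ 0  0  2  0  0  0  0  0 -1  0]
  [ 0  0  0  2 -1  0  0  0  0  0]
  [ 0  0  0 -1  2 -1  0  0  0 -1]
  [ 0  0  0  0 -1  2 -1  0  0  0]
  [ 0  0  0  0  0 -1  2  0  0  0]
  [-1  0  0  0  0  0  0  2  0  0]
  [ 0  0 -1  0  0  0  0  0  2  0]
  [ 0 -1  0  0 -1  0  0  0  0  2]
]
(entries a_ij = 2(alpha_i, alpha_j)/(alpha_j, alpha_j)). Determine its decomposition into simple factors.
A2 ⊕ E8

The diagram associated to this matrix has two connected components: the simple roots {alpha_3, alpha_9} form a chain of 2 nodes with single edges (A_2), and {alpha_1, alpha_2, alpha_4, alpha_5, alpha_6, alpha_7, alpha_8, alpha_10} form a chain of 7 nodes with one extra node attached to the third node from one end (E_8). A semisimple Lie algebra decomposes uniquely as the direct sum of simple ideals, one per connected component of its Dynkin diagram, so g ≅ A_2 ⊕ E_8 (dimension 8 + 248 = 256).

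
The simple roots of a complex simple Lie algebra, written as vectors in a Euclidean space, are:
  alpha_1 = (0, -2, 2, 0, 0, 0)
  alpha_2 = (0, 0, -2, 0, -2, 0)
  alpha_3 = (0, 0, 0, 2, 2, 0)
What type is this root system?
A3

Compute the Cartan integers a_ij = 2(alpha_i, alpha_j)/(alpha_j, alpha_j); the resulting 3x3 Cartan matrix is
[[2, -1, 0], [-1, 2, -1], [0, -1, 2]].
All simple roots have the same length, so the diagram is simply laced. The associated Dynkin diagram is a chain of 3 nodes with single edges (A_3), so the type is A_3 (the algebra sl(4)).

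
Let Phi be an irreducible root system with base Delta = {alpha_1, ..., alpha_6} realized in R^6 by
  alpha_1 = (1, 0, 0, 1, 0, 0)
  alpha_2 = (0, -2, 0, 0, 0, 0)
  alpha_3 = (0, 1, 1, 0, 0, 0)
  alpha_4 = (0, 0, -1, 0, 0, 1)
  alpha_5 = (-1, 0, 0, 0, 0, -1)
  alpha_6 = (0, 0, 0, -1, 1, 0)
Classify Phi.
Compute the Cartan integers a_ij = 2(alpha_i, alpha_j)/(alpha_j, alpha_j); the resulting 6x6 Cartan matrix is
[[2, 0, 0, 0, -1, -1], [0, 2, -2, 0, 0, 0], [0, -1, 2, -1, 0, 0], [0, 0, -1, 2, -1, 0], [-1, 0, 0, -1, 2, 0], [-1, 0, 0, 0, 0, 2]].
The roots have two lengths (squared-length ratio 2:1); the short ones are alpha_{1,3,4,5,6}. The associated Dynkin diagram is a chain of 6 nodes with a double edge at one end; the terminal node there is the unique long simple root (C_6), so the type is C_6 (the algebra sp(12)).

C6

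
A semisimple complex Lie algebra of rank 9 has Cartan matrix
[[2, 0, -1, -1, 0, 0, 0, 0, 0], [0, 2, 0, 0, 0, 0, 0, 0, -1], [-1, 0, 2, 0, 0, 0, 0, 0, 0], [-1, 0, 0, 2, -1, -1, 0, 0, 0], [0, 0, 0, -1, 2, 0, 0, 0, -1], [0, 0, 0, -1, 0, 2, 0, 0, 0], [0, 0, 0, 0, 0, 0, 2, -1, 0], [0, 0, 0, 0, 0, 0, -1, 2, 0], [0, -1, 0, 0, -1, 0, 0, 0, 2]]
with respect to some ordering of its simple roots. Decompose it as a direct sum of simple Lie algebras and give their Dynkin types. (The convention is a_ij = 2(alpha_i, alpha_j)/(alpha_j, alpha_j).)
The diagram associated to this matrix has two connected components: the simple roots {alpha_7, alpha_8} form a chain of 2 nodes with single edges (A_2), and {alpha_1, alpha_2, alpha_3, alpha_4, alpha_5, alpha_6, alpha_9} form a chain of 6 nodes with one extra node attached to the third node from one end (E_7). A semisimple Lie algebra decomposes uniquely as the direct sum of simple ideals, one per connected component of its Dynkin diagram, so g ≅ A_2 ⊕ E_7 (dimension 8 + 133 = 141).

A2 + E7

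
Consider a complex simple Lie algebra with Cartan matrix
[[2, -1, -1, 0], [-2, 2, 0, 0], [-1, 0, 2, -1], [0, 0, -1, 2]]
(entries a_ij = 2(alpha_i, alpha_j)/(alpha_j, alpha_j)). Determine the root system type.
C4

The matrix has rank 4 with 2's on the diagonal. Reading the off-diagonal entries as Dynkin edges (a single edge where a_ij = a_ji = -1; a double or triple edge where a_ij * a_ji = 2 or 3), the diagram is a chain of 4 nodes with a double edge at one end; the terminal node there is the unique long simple root (C_4). One simple-root ordering that puts it in standard form is (alpha_4, alpha_3, alpha_1, alpha_2). So the algebra is type C_4, i.e. sp(8).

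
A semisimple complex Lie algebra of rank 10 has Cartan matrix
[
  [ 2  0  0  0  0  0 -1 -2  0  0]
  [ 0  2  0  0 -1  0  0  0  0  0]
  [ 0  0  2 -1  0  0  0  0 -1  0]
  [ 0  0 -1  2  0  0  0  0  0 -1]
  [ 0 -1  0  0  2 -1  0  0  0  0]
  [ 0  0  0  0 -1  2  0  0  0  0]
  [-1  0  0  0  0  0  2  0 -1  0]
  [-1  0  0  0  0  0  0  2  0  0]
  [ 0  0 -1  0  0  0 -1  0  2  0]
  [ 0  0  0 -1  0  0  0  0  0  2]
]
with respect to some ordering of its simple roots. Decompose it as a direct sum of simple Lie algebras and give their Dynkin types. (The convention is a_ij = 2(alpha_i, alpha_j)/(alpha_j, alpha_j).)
type A_3 ⊕ type B_7

The diagram associated to this matrix has two connected components: the simple roots {alpha_2, alpha_5, alpha_6} form a chain of 3 nodes with single edges (A_3), and {alpha_1, alpha_3, alpha_4, alpha_7, alpha_8, alpha_9, alpha_10} form a chain of 7 nodes with a double edge at one end; the terminal node there is the unique short simple root (B_7). A semisimple Lie algebra decomposes uniquely as the direct sum of simple ideals, one per connected component of its Dynkin diagram, so g ≅ A_3 ⊕ B_7 (dimension 15 + 105 = 120).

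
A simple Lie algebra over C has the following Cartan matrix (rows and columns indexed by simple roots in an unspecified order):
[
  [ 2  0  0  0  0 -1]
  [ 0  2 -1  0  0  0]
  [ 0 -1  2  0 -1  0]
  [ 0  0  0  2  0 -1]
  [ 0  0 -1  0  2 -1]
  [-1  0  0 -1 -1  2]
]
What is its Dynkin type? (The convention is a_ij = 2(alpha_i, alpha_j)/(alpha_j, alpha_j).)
The matrix has rank 6 with 2's on the diagonal. Reading the off-diagonal entries as Dynkin edges (a single edge where a_ij = a_ji = -1; a double or triple edge where a_ij * a_ji = 2 or 3), the diagram is a chain of 4 nodes with a fork of two nodes at one end (D_6). One simple-root ordering that puts it in standard form is (alpha_2, alpha_3, alpha_5, alpha_6, alpha_1, alpha_4). So the algebra is type D_6, i.e. so(12).

D_6 (so(12))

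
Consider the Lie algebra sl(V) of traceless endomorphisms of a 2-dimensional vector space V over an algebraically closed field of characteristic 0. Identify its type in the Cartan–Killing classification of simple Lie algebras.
A_1 (sl(2))

This is sl(2), which has dimension 2^2 - 1 = 3 and rank 2 - 1 = 1 (a Cartan subalgebra is the diagonal traceless matrices). In the classification of classical Lie algebras, the special linear algebra sl(n+1) has type A_n; here n = 1, so the Dynkin diagram is a chain of 1 nodes with single edges (A_1). Hence the type is A_1.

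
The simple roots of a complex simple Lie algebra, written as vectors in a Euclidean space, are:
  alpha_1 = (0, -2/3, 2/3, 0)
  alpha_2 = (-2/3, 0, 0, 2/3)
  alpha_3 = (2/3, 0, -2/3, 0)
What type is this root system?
type A_3

Compute the Cartan integers a_ij = 2(alpha_i, alpha_j)/(alpha_j, alpha_j); the resulting 3x3 Cartan matrix is
[[2, 0, -1], [0, 2, -1], [-1, -1, 2]].
All simple roots have the same length, so the diagram is simply laced. The associated Dynkin diagram is a chain of 3 nodes with single edges (A_3), so the type is A_3 (the algebra sl(4)).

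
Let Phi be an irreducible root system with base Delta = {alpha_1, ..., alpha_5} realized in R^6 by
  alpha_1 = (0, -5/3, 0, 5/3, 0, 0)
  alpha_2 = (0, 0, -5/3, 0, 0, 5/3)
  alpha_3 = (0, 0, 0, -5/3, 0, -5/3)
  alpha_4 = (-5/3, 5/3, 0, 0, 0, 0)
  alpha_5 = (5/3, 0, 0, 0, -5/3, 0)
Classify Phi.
type A_5

Compute the Cartan integers a_ij = 2(alpha_i, alpha_j)/(alpha_j, alpha_j); the resulting 5x5 Cartan matrix is
[[2, 0, -1, -1, 0], [0, 2, -1, 0, 0], [-1, -1, 2, 0, 0], [-1, 0, 0, 2, -1], [0, 0, 0, -1, 2]].
All simple roots have the same length, so the diagram is simply laced. The associated Dynkin diagram is a chain of 5 nodes with single edges (A_5), so the type is A_5 (the algebra sl(6)).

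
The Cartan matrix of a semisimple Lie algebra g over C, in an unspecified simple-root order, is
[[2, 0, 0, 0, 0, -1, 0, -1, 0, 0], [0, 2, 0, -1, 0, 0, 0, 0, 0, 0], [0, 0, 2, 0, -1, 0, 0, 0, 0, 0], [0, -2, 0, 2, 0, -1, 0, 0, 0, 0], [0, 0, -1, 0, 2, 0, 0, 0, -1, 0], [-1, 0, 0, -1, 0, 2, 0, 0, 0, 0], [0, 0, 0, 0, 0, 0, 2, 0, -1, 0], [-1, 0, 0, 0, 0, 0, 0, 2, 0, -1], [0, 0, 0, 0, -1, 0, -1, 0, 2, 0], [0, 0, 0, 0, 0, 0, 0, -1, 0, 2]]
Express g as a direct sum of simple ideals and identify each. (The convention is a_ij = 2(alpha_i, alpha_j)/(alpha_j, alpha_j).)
The diagram associated to this matrix has two connected components: the simple roots {alpha_3, alpha_5, alpha_7, alpha_9} form a chain of 4 nodes with single edges (A_4), and {alpha_1, alpha_2, alpha_4, alpha_6, alpha_8, alpha_10} form a chain of 6 nodes with a double edge at one end; the terminal node there is the unique short simple root (B_6). A semisimple Lie algebra decomposes uniquely as the direct sum of simple ideals, one per connected component of its Dynkin diagram, so g ≅ A_4 ⊕ B_6 (dimension 24 + 78 = 102).

A4 + B6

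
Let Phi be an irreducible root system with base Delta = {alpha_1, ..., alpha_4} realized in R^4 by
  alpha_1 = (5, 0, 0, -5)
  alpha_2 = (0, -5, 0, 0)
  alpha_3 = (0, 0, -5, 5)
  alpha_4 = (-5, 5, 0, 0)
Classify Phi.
Compute the Cartan integers a_ij = 2(alpha_i, alpha_j)/(alpha_j, alpha_j); the resulting 4x4 Cartan matrix is
[[2, 0, -1, -1], [0, 2, 0, -1], [-1, 0, 2, 0], [-1, -2, 0, 2]].
The roots have two lengths (squared-length ratio 2:1); the short ones are alpha_{2}. The associated Dynkin diagram is a chain of 4 nodes with a double edge at one end; the terminal node there is the unique short simple root (B_4), so the type is B_4 (the algebra so(9)).

B_4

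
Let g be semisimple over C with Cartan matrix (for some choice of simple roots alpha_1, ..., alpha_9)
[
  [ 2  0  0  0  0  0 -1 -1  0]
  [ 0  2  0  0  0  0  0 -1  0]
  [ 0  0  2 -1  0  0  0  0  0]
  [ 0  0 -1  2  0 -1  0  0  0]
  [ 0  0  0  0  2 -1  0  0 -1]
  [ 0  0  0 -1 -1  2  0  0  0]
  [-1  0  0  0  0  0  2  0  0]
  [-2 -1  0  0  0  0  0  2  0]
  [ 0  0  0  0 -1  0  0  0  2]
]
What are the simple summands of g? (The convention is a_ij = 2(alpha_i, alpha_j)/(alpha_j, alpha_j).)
The diagram associated to this matrix has two connected components: the simple roots {alpha_3, alpha_4, alpha_5, alpha_6, alpha_9} form a chain of 5 nodes with single edges (A_5), and {alpha_1, alpha_2, alpha_7, alpha_8} form a chain of 4 nodes with a double edge between the middle two (F_4). A semisimple Lie algebra decomposes uniquely as the direct sum of simple ideals, one per connected component of its Dynkin diagram, so g ≅ A_5 ⊕ F_4 (dimension 35 + 52 = 87).

type A_5 + type F_4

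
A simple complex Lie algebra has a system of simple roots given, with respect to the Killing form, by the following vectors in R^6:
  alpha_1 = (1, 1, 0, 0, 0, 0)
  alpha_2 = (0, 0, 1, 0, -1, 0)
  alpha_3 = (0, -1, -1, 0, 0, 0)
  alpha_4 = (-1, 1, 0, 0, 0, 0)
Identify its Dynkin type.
Compute the Cartan integers a_ij = 2(alpha_i, alpha_j)/(alpha_j, alpha_j); the resulting 4x4 Cartan matrix is
[[2, 0, -1, 0], [0, 2, -1, 0], [-1, -1, 2, -1], [0, 0, -1, 2]].
All simple roots have the same length, so the diagram is simply laced. The associated Dynkin diagram is a chain of 2 nodes with a fork of two nodes at one end (D_4), so the type is D_4 (the algebra so(8)).

D_4 (so(8))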